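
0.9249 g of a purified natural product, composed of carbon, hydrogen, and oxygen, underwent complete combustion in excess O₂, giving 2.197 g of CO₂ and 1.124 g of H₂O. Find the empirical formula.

C4H10O

mol C = 2.197 g CO₂ ÷ 44.009 g/mol = 0.049922 mol
mol H = 2 × 1.124 g H₂O ÷ 18.015 g/mol = 0.12478 mol
mass O = 0.9249 − (0.59961 + 0.12578) = 0.19951 g → mol O = 0.19951 ÷ 15.999 = 0.012470 mol
Divide by the smallest (0.012470 mol): C 4.003, H 10.007, O 1.000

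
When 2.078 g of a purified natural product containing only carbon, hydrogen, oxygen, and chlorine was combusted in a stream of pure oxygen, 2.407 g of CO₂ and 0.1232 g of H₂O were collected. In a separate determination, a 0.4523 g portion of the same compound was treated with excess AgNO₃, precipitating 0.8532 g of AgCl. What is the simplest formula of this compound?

mol C = 2.407 g CO₂ ÷ 44.009 g/mol = 0.054693 mol
mol H = 2 × 0.1232 g H₂O ÷ 18.015 g/mol = 0.013677 mol
From the AgCl data: mol Cl per gram of compound = (0.8532 ÷ 143.318) ÷ 0.4523 = 0.013162 mol/g, so in the 2.078 g combustion sample mol Cl = 0.027351 mol
mass O = 2.078 − (0.65692 + 0.013787 + 0.96958) = 0.43771 g → mol O = 0.43771 ÷ 15.999 = 0.027358 mol
Divide by the smallest (0.013677 mol): C 3.999, H 1.000, Cl 2.000, O 2.000

C4HCl2O2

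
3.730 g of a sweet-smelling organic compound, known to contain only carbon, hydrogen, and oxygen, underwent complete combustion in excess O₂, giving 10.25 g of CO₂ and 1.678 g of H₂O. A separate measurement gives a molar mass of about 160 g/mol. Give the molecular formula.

mol C = 10.25 g CO₂ ÷ 44.009 g/mol = 0.23291 mol
mol H = 2 × 1.678 g H₂O ÷ 18.015 g/mol = 0.18629 mol
mass O = 3.730 − (2.7974 + 0.18778) = 0.74478 g → mol O = 0.74478 ÷ 15.999 = 0.046551 mol
Divide by the smallest (0.046551 mol): C 5.003, H 4.002, O 1.000
Empirical formula: C5H4O
Empirical-formula mass = 80.09 g/mol; 160 ÷ 80.09 ≈ 2, so the molecular formula is C10H8O2.

C10H8O2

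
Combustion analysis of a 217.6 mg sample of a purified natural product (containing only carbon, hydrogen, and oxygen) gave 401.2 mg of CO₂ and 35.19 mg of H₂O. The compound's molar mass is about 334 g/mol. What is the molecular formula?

C14H6O10

mol C = 0.4012 g CO₂ ÷ 44.009 g/mol = 0.0091163 mol
mol H = 2 × 0.03519 g H₂O ÷ 18.015 g/mol = 0.0039067 mol
mass O = 0.2176 − (0.10950 + 0.0039380) = 0.10417 g → mol O = 0.10417 ÷ 15.999 = 0.0065108 mol
Divide by the smallest (0.0039067 mol): C 2.333, H 1.000, O 1.667
Multiplying each by 3 gives whole numbers: C 7.00, H 3.00, O 5.00
Empirical formula: C7H3O5
Empirical-formula mass = 167.10 g/mol; 334 ÷ 167.10 ≈ 2, so the molecular formula is C14H6O10.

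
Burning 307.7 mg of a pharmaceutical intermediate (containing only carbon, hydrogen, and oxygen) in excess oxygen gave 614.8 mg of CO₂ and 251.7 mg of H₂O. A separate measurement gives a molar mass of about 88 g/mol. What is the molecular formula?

mol C = 0.6148 g CO₂ ÷ 44.009 g/mol = 0.013970 mol
mol H = 2 × 0.2517 g H₂O ÷ 18.015 g/mol = 0.027943 mol
mass O = 0.3077 − (0.16779 + 0.028167) = 0.11174 g → mol O = 0.11174 ÷ 15.999 = 0.0069842 mol
Divide by the smallest (0.0069842 mol): C 2.000, H 4.001, O 1.000
Empirical formula: C2H4O
Empirical-formula mass = 44.05 g/mol; 88 ÷ 44.05 ≈ 2, so the molecular formula is C4H8O2.

C4H8O2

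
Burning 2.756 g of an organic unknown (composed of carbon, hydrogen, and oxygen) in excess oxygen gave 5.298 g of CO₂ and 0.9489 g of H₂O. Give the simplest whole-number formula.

C8H7O5

mol C = 5.298 g CO₂ ÷ 44.009 g/mol = 0.12038 mol
mol H = 2 × 0.9489 g H₂O ÷ 18.015 g/mol = 0.10535 mol
mass O = 2.756 − (1.4459 + 0.10619) = 1.2039 g → mol O = 1.2039 ÷ 15.999 = 0.075247 mol
Divide by the smallest (0.075247 mol): C 1.600, H 1.400, O 1.000
Multiplying each by 5 gives whole numbers: C 8.00, H 7.00, O 5.00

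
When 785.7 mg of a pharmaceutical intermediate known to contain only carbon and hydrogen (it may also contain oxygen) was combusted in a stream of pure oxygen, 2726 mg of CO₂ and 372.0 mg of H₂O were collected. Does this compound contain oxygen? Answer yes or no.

mol C = 2.726 g CO₂ ÷ 44.009 g/mol = 0.061942 mol
mol H = 2 × 0.3720 g H₂O ÷ 18.015 g/mol = 0.041299 mol
C and H together account for 0.78561 g — essentially the entire 0.7857 g sample — so the compound contains no oxygen.

no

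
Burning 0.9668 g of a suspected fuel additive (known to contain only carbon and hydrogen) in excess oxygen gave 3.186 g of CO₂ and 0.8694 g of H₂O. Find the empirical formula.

C3H4

mol C = 3.186 g CO₂ ÷ 44.009 g/mol = 0.072394 mol
mol H = 2 × 0.8694 g H₂O ÷ 18.015 g/mol = 0.096520 mol
Divide by the smallest (0.072394 mol): C 1.000, H 1.333
Multiplying each by 3 gives whole numbers: C 3.00, H 4.00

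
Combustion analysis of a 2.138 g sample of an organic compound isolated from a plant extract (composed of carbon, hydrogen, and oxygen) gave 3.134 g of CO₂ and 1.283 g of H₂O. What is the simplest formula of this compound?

CH2O

mol C = 3.134 g CO₂ ÷ 44.009 g/mol = 0.071213 mol
mol H = 2 × 1.283 g H₂O ÷ 18.015 g/mol = 0.14244 mol
mass O = 2.138 − (0.85534 + 0.14358) = 1.1391 g → mol O = 1.1391 ÷ 15.999 = 0.071197 mol
Divide by the smallest (0.071197 mol): C 1.000, H 2.001, O 1.000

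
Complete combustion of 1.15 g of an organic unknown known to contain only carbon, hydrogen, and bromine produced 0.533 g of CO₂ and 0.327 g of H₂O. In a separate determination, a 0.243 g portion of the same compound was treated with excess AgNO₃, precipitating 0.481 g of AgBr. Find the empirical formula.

mol C = 0.533 g CO₂ ÷ 44.009 g/mol = 0.01211 mol
mol H = 2 × 0.327 g H₂O ÷ 18.015 g/mol = 0.03630 mol
From the AgBr data: mol Br per gram of compound = (0.481 ÷ 187.772) ÷ 0.243 = 0.01054 mol/g, so in the 1.15 g combustion sample mol Br = 0.01212 mol
Divide by the smallest (0.01211 mol): C 1.000, H 2.997, Br 1.001

CH3Br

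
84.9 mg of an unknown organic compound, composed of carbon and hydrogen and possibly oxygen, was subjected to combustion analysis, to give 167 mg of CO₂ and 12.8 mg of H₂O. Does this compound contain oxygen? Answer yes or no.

mol C = 0.167 g CO₂ ÷ 44.009 g/mol = 0.003795 mol
mol H = 2 × 0.0128 g H₂O ÷ 18.015 g/mol = 0.001421 mol
C and H account for only 0.04701 g of the 0.0849 g sample; the remaining 0.03789 g must be oxygen.

yes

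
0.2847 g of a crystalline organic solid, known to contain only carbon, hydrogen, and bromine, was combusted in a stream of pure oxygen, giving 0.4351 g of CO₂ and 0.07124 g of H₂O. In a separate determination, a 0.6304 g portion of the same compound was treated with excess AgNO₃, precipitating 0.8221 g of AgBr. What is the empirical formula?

mol C = 0.4351 g CO₂ ÷ 44.009 g/mol = 0.0098866 mol
mol H = 2 × 0.07124 g H₂O ÷ 18.015 g/mol = 0.0079090 mol
From the AgBr data: mol Br per gram of compound = (0.8221 ÷ 187.772) ÷ 0.6304 = 0.0069451 mol/g, so in the 0.2847 g combustion sample mol Br = 0.0019773 mol
Divide by the smallest (0.0019773 mol): C 5.000, H 4.000, Br 1.000

C5H4Br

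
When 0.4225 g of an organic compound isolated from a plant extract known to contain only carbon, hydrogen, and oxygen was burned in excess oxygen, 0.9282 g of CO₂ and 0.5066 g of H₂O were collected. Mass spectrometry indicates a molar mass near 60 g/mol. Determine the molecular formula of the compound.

mol C = 0.9282 g CO₂ ÷ 44.009 g/mol = 0.021091 mol
mol H = 2 × 0.5066 g H₂O ÷ 18.015 g/mol = 0.056242 mol
mass O = 0.4225 − (0.25333 + 0.056692) = 0.11248 g → mol O = 0.11248 ÷ 15.999 = 0.0070306 mol
Divide by the smallest (0.0070306 mol): C 3.000, H 8.000, O 1.000
Empirical formula: C3H8O
Empirical-formula mass = 60.10 g/mol; 60 ÷ 60.10 ≈ 1, so the molecular formula is C3H8O.

C3H8O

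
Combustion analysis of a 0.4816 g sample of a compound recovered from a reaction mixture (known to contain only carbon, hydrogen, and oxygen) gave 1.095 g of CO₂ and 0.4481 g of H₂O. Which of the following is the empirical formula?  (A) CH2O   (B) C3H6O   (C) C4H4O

(B) C3H6O

mol C = 1.095 g CO₂ ÷ 44.009 g/mol = 0.024881 mol
mol H = 2 × 0.4481 g H₂O ÷ 18.015 g/mol = 0.049747 mol
mass O = 0.4816 − (0.29885 + 0.050145) = 0.13261 g → mol O = 0.13261 ÷ 15.999 = 0.0082884 mol
Divide by the smallest (0.0082884 mol): C 3.002, H 6.002, O 1.000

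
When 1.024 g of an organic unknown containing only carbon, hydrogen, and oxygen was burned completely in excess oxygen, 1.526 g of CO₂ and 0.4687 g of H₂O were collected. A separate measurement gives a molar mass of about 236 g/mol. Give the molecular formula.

mol C = 1.526 g CO₂ ÷ 44.009 g/mol = 0.034675 mol
mol H = 2 × 0.4687 g H₂O ÷ 18.015 g/mol = 0.052034 mol
mass O = 1.024 − (0.41648 + 0.052451) = 0.55507 g → mol O = 0.55507 ÷ 15.999 = 0.034694 mol
Divide by the smallest (0.034675 mol): C 1.000, H 1.501, O 1.001
Multiplying each by 2 gives whole numbers: C 2.00, H 3.00, O 2.00
Empirical formula: C2H3O2
Empirical-formula mass = 59.04 g/mol; 236 ÷ 59.04 ≈ 4, so the molecular formula is C8H12O8.

C8H12O8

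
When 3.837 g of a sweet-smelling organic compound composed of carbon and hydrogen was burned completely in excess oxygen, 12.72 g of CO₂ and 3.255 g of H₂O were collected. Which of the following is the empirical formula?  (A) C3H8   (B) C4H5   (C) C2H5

(B) C4H5

mol C = 12.72 g CO₂ ÷ 44.009 g/mol = 0.28903 mol
mol H = 2 × 3.255 g H₂O ÷ 18.015 g/mol = 0.36137 mol
Divide by the smallest (0.28903 mol): C 1.000, H 1.250
Multiplying each by 4 gives whole numbers: C 4.00, H 5.00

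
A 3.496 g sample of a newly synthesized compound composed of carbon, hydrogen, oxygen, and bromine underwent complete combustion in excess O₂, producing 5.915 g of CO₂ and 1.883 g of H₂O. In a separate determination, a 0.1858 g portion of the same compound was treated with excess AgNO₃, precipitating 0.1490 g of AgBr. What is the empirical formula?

mol C = 5.915 g CO₂ ÷ 44.009 g/mol = 0.13440 mol
mol H = 2 × 1.883 g H₂O ÷ 18.015 g/mol = 0.20905 mol
From the AgBr data: mol Br per gram of compound = (0.1490 ÷ 187.772) ÷ 0.1858 = 0.0042708 mol/g, so in the 3.496 g combustion sample mol Br = 0.014931 mol
mass O = 3.496 − (1.6143 + 0.21072 + 1.1930) = 0.47792 g → mol O = 0.47792 ÷ 15.999 = 0.029872 mol
Divide by the smallest (0.014931 mol): C 9.002, H 14.001, Br 1.000, O 2.001

C9H14BrO2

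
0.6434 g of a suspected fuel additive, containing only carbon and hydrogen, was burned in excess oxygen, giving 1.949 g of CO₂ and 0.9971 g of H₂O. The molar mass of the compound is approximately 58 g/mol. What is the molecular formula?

mol C = 1.949 g CO₂ ÷ 44.009 g/mol = 0.044286 mol
mol H = 2 × 0.9971 g H₂O ÷ 18.015 g/mol = 0.11070 mol
Divide by the smallest (0.044286 mol): C 1.000, H 2.500
Multiplying each by 2 gives whole numbers: C 2.00, H 5.00
Empirical formula: C2H5
Empirical-formula mass = 29.06 g/mol; 58 ÷ 29.06 ≈ 2, so the molecular formula is C4H10.

C4H10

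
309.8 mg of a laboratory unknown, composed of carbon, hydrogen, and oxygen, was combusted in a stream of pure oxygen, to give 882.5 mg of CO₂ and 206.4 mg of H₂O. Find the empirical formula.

mol C = 0.8825 g CO₂ ÷ 44.009 g/mol = 0.020053 mol
mol H = 2 × 0.2064 g H₂O ÷ 18.015 g/mol = 0.022914 mol
mass O = 0.3098 − (0.24085 + 0.023098) = 0.045849 g → mol O = 0.045849 ÷ 15.999 = 0.0028658 mol
Divide by the smallest (0.0028658 mol): C 6.997, H 7.996, O 1.000

C7H8O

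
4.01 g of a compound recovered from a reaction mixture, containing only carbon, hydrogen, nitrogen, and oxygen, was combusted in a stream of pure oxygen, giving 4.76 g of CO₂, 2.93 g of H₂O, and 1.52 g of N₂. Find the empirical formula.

C2H6N2O

mol C = 4.76 g CO₂ ÷ 44.009 g/mol = 0.1082 mol
mol H = 2 × 2.93 g H₂O ÷ 18.015 g/mol = 0.3253 mol
mol N = 2 × 1.52 g N₂ ÷ 28.014 g/mol = 0.1085 mol
mass O = 4.01 − (1.299 + 0.3279 + 1.520) = 0.8630 g → mol O = 0.8630 ÷ 15.999 = 0.05394 mol
Divide by the smallest (0.05394 mol): C 2.005, H 6.030, N 2.012, O 1.000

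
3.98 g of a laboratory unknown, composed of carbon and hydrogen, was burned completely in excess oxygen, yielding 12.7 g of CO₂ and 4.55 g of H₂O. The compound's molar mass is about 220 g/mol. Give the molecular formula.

C16H28

mol C = 12.7 g CO₂ ÷ 44.009 g/mol = 0.2886 mol
mol H = 2 × 4.55 g H₂O ÷ 18.015 g/mol = 0.5051 mol
Divide by the smallest (0.2886 mol): C 1.000, H 1.750
Multiplying each by 4 gives whole numbers: C 4.00, H 7.00
Empirical formula: C4H7
Empirical-formula mass = 55.10 g/mol; 220 ÷ 55.10 ≈ 4, so the molecular formula is C16H28.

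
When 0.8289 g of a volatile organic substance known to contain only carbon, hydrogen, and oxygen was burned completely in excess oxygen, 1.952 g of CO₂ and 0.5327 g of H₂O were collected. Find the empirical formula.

mol C = 1.952 g CO₂ ÷ 44.009 g/mol = 0.044355 mol
mol H = 2 × 0.5327 g H₂O ÷ 18.015 g/mol = 0.059140 mol
mass O = 0.8289 − (0.53274 + 0.059613) = 0.23654 g → mol O = 0.23654 ÷ 15.999 = 0.014785 mol
Divide by the smallest (0.014785 mol): C 3.000, H 4.000, O 1.000

C3H4O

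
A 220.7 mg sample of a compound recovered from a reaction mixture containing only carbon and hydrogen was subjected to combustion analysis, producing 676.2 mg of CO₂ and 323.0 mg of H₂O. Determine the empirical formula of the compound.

C3H7

mol C = 0.6762 g CO₂ ÷ 44.009 g/mol = 0.015365 mol
mol H = 2 × 0.3230 g H₂O ÷ 18.015 g/mol = 0.035859 mol
Divide by the smallest (0.015365 mol): C 1.000, H 2.334
Multiplying each by 3 gives whole numbers: C 3.00, H 7.00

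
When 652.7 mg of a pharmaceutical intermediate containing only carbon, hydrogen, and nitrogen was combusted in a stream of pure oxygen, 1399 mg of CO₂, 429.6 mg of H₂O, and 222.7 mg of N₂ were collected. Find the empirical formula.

mol C = 1.399 g CO₂ ÷ 44.009 g/mol = 0.031789 mol
mol H = 2 × 0.4296 g H₂O ÷ 18.015 g/mol = 0.047694 mol
mol N = 2 × 0.2227 g N₂ ÷ 28.014 g/mol = 0.015899 mol
Divide by the smallest (0.015899 mol): C 1.999, H 3.000, N 1.000

C2H3N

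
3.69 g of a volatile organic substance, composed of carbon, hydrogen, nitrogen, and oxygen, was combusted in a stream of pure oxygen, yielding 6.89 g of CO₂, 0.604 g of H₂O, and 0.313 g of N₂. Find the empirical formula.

C7H3NO4

mol C = 6.89 g CO₂ ÷ 44.009 g/mol = 0.1566 mol
mol H = 2 × 0.604 g H₂O ÷ 18.015 g/mol = 0.06706 mol
mol N = 2 × 0.313 g N₂ ÷ 28.014 g/mol = 0.02235 mol
mass O = 3.69 − (1.880 + 0.06759 + 0.3130) = 1.429 g → mol O = 1.429 ÷ 15.999 = 0.08932 mol
Divide by the smallest (0.02235 mol): C 7.006, H 3.001, N 1.000, O 3.997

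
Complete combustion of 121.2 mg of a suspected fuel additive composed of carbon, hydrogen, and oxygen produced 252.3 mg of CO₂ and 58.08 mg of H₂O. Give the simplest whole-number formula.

C8H9O4

mol C = 0.2523 g CO₂ ÷ 44.009 g/mol = 0.0057329 mol
mol H = 2 × 0.05808 g H₂O ÷ 18.015 g/mol = 0.0064480 mol
mass O = 0.1212 − (0.068858 + 0.0064995) = 0.045842 g → mol O = 0.045842 ÷ 15.999 = 0.0028653 mol
Divide by the smallest (0.0028653 mol): C 2.001, H 2.250, O 1.000
Multiplying each by 4 gives whole numbers: C 8.00, H 9.00, O 4.00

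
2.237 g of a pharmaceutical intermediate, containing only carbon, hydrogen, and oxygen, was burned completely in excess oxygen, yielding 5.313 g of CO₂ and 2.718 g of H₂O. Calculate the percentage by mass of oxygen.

21.58%

mol C = 5.313 g CO₂ ÷ 44.009 g/mol = 0.12073 mol
mol H = 2 × 2.718 g H₂O ÷ 18.015 g/mol = 0.30175 mol
mass O = 2.237 − (1.4500 + 0.30416) = 0.48281 g → mol O = 0.48281 ÷ 15.999 = 0.030177 mol
mass % O = 0.48281 g ÷ 2.237 g × 100%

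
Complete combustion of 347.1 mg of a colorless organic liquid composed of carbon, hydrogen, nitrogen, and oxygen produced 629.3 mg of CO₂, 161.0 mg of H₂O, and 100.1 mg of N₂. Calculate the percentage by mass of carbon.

49.48%

mol C = 0.6293 g CO₂ ÷ 44.009 g/mol = 0.014299 mol
mol H = 2 × 0.1610 g H₂O ÷ 18.015 g/mol = 0.017874 mol
mol N = 2 × 0.1001 g N₂ ÷ 28.014 g/mol = 0.0071464 mol
mass O = 0.3471 − (0.17175 + 0.018017 + 0.10010) = 0.057234 g → mol O = 0.057234 ÷ 15.999 = 0.0035773 mol
mass % C = 0.17175 g ÷ 0.3471 g × 100%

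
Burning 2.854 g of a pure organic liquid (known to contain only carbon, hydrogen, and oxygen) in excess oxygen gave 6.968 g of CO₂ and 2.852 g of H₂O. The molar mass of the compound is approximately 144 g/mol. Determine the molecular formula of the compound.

C8H16O2

mol C = 6.968 g CO₂ ÷ 44.009 g/mol = 0.15833 mol
mol H = 2 × 2.852 g H₂O ÷ 18.015 g/mol = 0.31663 mol
mass O = 2.854 − (1.9017 + 0.31916) = 0.63313 g → mol O = 0.63313 ÷ 15.999 = 0.039573 mol
Divide by the smallest (0.039573 mol): C 4.001, H 8.001, O 1.000
Empirical formula: C4H8O
Empirical-formula mass = 72.11 g/mol; 144 ÷ 72.11 ≈ 2, so the molecular formula is C8H16O2.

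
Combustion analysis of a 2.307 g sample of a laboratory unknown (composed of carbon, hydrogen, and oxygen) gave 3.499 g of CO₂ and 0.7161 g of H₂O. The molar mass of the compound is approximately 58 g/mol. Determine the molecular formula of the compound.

C2H2O2

mol C = 3.499 g CO₂ ÷ 44.009 g/mol = 0.079506 mol
mol H = 2 × 0.7161 g H₂O ÷ 18.015 g/mol = 0.079500 mol
mass O = 2.307 − (0.95495 + 0.080136) = 1.2719 g → mol O = 1.2719 ÷ 15.999 = 0.079499 mol
Divide by the smallest (0.079499 mol): C 1.000, H 1.000, O 1.000
Empirical formula: CHO
Empirical-formula mass = 29.02 g/mol; 58 ÷ 29.02 ≈ 2, so the molecular formula is C2H2O2.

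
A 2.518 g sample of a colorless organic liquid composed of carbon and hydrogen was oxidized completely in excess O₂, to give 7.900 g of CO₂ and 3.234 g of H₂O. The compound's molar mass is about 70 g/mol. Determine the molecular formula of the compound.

mol C = 7.900 g CO₂ ÷ 44.009 g/mol = 0.17951 mol
mol H = 2 × 3.234 g H₂O ÷ 18.015 g/mol = 0.35903 mol
Divide by the smallest (0.17951 mol): C 1.000, H 2.000
Empirical formula: CH2
Empirical-formula mass = 14.03 g/mol; 70 ÷ 14.03 ≈ 5, so the molecular formula is C5H10.

C5H10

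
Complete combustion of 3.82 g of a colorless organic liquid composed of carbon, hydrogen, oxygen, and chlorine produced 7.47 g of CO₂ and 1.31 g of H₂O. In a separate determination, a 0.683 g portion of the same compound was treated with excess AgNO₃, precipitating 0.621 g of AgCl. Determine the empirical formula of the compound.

mol C = 7.47 g CO₂ ÷ 44.009 g/mol = 0.1697 mol
mol H = 2 × 1.31 g H₂O ÷ 18.015 g/mol = 0.1454 mol
From the AgCl data: mol Cl per gram of compound = (0.621 ÷ 143.318) ÷ 0.683 = 0.006344 mol/g, so in the 3.82 g combustion sample mol Cl = 0.02423 mol
mass O = 3.82 − (2.039 + 0.1466 + 0.8591) = 0.7756 g → mol O = 0.7756 ÷ 15.999 = 0.04848 mol
Divide by the smallest (0.02423 mol): C 7.004, H 6.001, Cl 1.000, O 2.000

C7H6ClO2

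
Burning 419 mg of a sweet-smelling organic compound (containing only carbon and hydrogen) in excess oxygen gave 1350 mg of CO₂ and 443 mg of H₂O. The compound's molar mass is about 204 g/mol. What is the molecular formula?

mol C = 1.35 g CO₂ ÷ 44.009 g/mol = 0.03068 mol
mol H = 2 × 0.443 g H₂O ÷ 18.015 g/mol = 0.04918 mol
Divide by the smallest (0.03068 mol): C 1.000, H 1.603
Multiplying each by 5 gives whole numbers: C 5.00, H 8.02
Empirical formula: C5H8
Empirical-formula mass = 68.12 g/mol; 204 ÷ 68.12 ≈ 3, so the molecular formula is C15H24.

C15H24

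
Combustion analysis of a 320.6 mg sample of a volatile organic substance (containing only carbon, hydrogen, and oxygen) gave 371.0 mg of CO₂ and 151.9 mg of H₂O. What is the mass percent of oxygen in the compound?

63.12%

mol C = 0.3710 g CO₂ ÷ 44.009 g/mol = 0.0084301 mol
mol H = 2 × 0.1519 g H₂O ÷ 18.015 g/mol = 0.016864 mol
mass O = 0.3206 − (0.10125 + 0.016999) = 0.20235 g → mol O = 0.20235 ÷ 15.999 = 0.012648 mol
mass % O = 0.20235 g ÷ 0.3206 g × 100%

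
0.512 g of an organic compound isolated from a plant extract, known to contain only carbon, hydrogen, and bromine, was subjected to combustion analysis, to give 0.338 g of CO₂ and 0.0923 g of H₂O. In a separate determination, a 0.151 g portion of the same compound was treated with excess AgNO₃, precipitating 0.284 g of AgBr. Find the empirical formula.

mol C = 0.338 g CO₂ ÷ 44.009 g/mol = 0.007680 mol
mol H = 2 × 0.0923 g H₂O ÷ 18.015 g/mol = 0.01025 mol
From the AgBr data: mol Br per gram of compound = (0.284 ÷ 187.772) ÷ 0.151 = 0.01002 mol/g, so in the 0.512 g combustion sample mol Br = 0.005128 mol
Divide by the smallest (0.005128 mol): C 1.498, H 1.998, Br 1.000
Multiplying each by 2 gives whole numbers: C 3.00, H 4.00, Br 2.00

C3H4Br2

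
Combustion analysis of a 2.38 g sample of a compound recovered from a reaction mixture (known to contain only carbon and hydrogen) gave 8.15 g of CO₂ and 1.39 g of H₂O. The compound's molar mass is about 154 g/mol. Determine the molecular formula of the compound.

mol C = 8.15 g CO₂ ÷ 44.009 g/mol = 0.1852 mol
mol H = 2 × 1.39 g H₂O ÷ 18.015 g/mol = 0.1543 mol
Divide by the smallest (0.1543 mol): C 1.200, H 1.000
Multiplying each by 5 gives whole numbers: C 6.00, H 5.00
Empirical formula: C6H5
Empirical-formula mass = 77.11 g/mol; 154 ÷ 77.11 ≈ 2, so the molecular formula is C12H10.

C12H10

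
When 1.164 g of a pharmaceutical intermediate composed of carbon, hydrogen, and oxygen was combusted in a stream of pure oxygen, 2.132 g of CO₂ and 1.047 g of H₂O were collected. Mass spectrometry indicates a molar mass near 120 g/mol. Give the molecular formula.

mol C = 2.132 g CO₂ ÷ 44.009 g/mol = 0.048445 mol
mol H = 2 × 1.047 g H₂O ÷ 18.015 g/mol = 0.11624 mol
mass O = 1.164 − (0.58187 + 0.11717) = 0.46497 g → mol O = 0.46497 ÷ 15.999 = 0.029062 mol
Divide by the smallest (0.029062 mol): C 1.667, H 4.000, O 1.000
Multiplying each by 3 gives whole numbers: C 5.00, H 12.00, O 3.00
Empirical formula: C5H12O3
Empirical-formula mass = 120.15 g/mol; 120 ÷ 120.15 ≈ 1, so the molecular formula is C5H12O3.

C5H12O3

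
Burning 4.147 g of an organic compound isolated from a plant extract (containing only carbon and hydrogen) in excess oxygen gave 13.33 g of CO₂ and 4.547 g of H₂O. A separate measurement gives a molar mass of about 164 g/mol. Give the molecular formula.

C12H20

mol C = 13.33 g CO₂ ÷ 44.009 g/mol = 0.30289 mol
mol H = 2 × 4.547 g H₂O ÷ 18.015 g/mol = 0.50480 mol
Divide by the smallest (0.30289 mol): C 1.000, H 1.667
Multiplying each by 3 gives whole numbers: C 3.00, H 5.00
Empirical formula: C3H5
Empirical-formula mass = 41.07 g/mol; 164 ÷ 41.07 ≈ 4, so the molecular formula is C12H20.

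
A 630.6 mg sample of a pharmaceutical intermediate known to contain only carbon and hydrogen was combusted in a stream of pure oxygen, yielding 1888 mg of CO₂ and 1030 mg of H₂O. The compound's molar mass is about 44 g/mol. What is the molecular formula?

mol C = 1.888 g CO₂ ÷ 44.009 g/mol = 0.042900 mol
mol H = 2 × 1.030 g H₂O ÷ 18.015 g/mol = 0.11435 mol
Divide by the smallest (0.042900 mol): C 1.000, H 2.665
Multiplying each by 3 gives whole numbers: C 3.00, H 8.00
Empirical formula: C3H8
Empirical-formula mass = 44.10 g/mol; 44 ÷ 44.10 ≈ 1, so the molecular formula is C3H8.

C3H8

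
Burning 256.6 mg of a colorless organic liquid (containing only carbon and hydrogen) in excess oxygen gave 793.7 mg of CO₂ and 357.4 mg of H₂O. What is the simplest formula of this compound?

mol C = 0.7937 g CO₂ ÷ 44.009 g/mol = 0.018035 mol
mol H = 2 × 0.3574 g H₂O ÷ 18.015 g/mol = 0.039678 mol
Divide by the smallest (0.018035 mol): C 1.000, H 2.200
Multiplying each by 5 gives whole numbers: C 5.00, H 11.00

C5H11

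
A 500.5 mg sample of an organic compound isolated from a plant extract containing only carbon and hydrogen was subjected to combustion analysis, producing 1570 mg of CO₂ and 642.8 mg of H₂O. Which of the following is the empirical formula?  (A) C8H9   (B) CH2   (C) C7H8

mol C = 1.570 g CO₂ ÷ 44.009 g/mol = 0.035675 mol
mol H = 2 × 0.6428 g H₂O ÷ 18.015 g/mol = 0.071363 mol
Divide by the smallest (0.035675 mol): C 1.000, H 2.000

(B) CH2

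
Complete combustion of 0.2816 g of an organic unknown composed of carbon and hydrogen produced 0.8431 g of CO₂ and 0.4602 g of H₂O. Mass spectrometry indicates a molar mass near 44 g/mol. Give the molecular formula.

C3H8

mol C = 0.8431 g CO₂ ÷ 44.009 g/mol = 0.019157 mol
mol H = 2 × 0.4602 g H₂O ÷ 18.015 g/mol = 0.051091 mol
Divide by the smallest (0.019157 mol): C 1.000, H 2.667
Multiplying each by 3 gives whole numbers: C 3.00, H 8.00
Empirical formula: C3H8
Empirical-formula mass = 44.10 g/mol; 44 ÷ 44.10 ≈ 1, so the molecular formula is C3H8.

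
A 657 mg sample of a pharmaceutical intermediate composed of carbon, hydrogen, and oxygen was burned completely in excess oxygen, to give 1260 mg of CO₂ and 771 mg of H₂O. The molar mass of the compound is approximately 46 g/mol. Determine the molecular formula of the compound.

C2H6O

mol C = 1.26 g CO₂ ÷ 44.009 g/mol = 0.02863 mol
mol H = 2 × 0.771 g H₂O ÷ 18.015 g/mol = 0.08560 mol
mass O = 0.657 − (0.3439 + 0.08628) = 0.2268 g → mol O = 0.2268 ÷ 15.999 = 0.01418 mol
Divide by the smallest (0.01418 mol): C 2.019, H 6.037, O 1.000
Empirical formula: C2H6O
Empirical-formula mass = 46.07 g/mol; 46 ÷ 46.07 ≈ 1, so the molecular formula is C2H6O.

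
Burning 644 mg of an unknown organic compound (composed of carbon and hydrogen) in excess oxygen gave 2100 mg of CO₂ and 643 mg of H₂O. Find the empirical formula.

C2H3

mol C = 2.10 g CO₂ ÷ 44.009 g/mol = 0.04772 mol
mol H = 2 × 0.643 g H₂O ÷ 18.015 g/mol = 0.07138 mol
Divide by the smallest (0.04772 mol): C 1.000, H 1.496
Multiplying each by 2 gives whole numbers: C 2.00, H 2.99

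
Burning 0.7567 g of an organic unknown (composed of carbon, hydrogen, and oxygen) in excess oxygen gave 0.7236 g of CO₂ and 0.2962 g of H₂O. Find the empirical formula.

CH2O2

mol C = 0.7236 g CO₂ ÷ 44.009 g/mol = 0.016442 mol
mol H = 2 × 0.2962 g H₂O ÷ 18.015 g/mol = 0.032884 mol
mass O = 0.7567 − (0.19749 + 0.033147) = 0.52607 g → mol O = 0.52607 ÷ 15.999 = 0.032881 mol
Divide by the smallest (0.016442 mol): C 1.000, H 2.000, O 2.000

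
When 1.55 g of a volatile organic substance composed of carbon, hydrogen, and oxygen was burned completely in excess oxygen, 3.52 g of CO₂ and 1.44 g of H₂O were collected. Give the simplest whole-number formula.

mol C = 3.52 g CO₂ ÷ 44.009 g/mol = 0.07998 mol
mol H = 2 × 1.44 g H₂O ÷ 18.015 g/mol = 0.1599 mol
mass O = 1.55 − (0.9607 + 0.1611) = 0.4282 g → mol O = 0.4282 ÷ 15.999 = 0.02676 mol
Divide by the smallest (0.02676 mol): C 2.989, H 5.974, O 1.000

C3H6O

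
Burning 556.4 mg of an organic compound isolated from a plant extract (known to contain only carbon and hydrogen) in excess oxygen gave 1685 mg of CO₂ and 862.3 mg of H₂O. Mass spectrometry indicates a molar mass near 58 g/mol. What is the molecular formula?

mol C = 1.685 g CO₂ ÷ 44.009 g/mol = 0.038288 mol
mol H = 2 × 0.8623 g H₂O ÷ 18.015 g/mol = 0.095731 mol
Divide by the smallest (0.038288 mol): C 1.000, H 2.500
Multiplying each by 2 gives whole numbers: C 2.00, H 5.00
Empirical formula: C2H5
Empirical-formula mass = 29.06 g/mol; 58 ÷ 29.06 ≈ 2, so the molecular formula is C4H10.

C4H10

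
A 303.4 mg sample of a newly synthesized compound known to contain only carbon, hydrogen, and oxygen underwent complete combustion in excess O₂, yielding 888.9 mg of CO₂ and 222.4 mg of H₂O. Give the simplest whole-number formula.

mol C = 0.8889 g CO₂ ÷ 44.009 g/mol = 0.020198 mol
mol H = 2 × 0.2224 g H₂O ÷ 18.015 g/mol = 0.024691 mol
mass O = 0.3034 − (0.24260 + 0.024888) = 0.035912 g → mol O = 0.035912 ÷ 15.999 = 0.0022446 mol
Divide by the smallest (0.0022446 mol): C 8.998, H 11.000, O 1.000

C9H11O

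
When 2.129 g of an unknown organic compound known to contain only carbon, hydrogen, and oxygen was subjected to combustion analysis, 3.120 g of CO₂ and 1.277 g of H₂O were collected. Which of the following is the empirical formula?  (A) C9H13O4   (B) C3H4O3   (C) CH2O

(C) CH2O

mol C = 3.120 g CO₂ ÷ 44.009 g/mol = 0.070895 mol
mol H = 2 × 1.277 g H₂O ÷ 18.015 g/mol = 0.14177 mol
mass O = 2.129 − (0.85151 + 0.14290) = 1.1346 g → mol O = 1.1346 ÷ 15.999 = 0.070916 mol
Divide by the smallest (0.070895 mol): C 1.000, H 2.000, O 1.000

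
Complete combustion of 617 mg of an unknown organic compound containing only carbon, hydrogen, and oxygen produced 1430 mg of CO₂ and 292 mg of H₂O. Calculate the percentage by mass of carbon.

63.3%

mol C = 1.43 g CO₂ ÷ 44.009 g/mol = 0.03249 mol
mol H = 2 × 0.292 g H₂O ÷ 18.015 g/mol = 0.03242 mol
mass O = 0.617 − (0.3903 + 0.03268) = 0.1940 g → mol O = 0.1940 ÷ 15.999 = 0.01213 mol
mass % C = 0.3903 g ÷ 0.617 g × 100%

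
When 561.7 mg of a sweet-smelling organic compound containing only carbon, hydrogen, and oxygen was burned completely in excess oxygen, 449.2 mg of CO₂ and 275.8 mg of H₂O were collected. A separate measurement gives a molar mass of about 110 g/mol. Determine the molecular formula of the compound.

mol C = 0.4492 g CO₂ ÷ 44.009 g/mol = 0.010207 mol
mol H = 2 × 0.2758 g H₂O ÷ 18.015 g/mol = 0.030619 mol
mass O = 0.5617 − (0.12260 + 0.030864) = 0.40824 g → mol O = 0.40824 ÷ 15.999 = 0.025517 mol
Divide by the smallest (0.010207 mol): C 1.000, H 3.000, O 2.500
Multiplying each by 2 gives whole numbers: C 2.00, H 6.00, O 5.00
Empirical formula: C2H6O5
Empirical-formula mass = 110.06 g/mol; 110 ÷ 110.06 ≈ 1, so the molecular formula is C2H6O5.

C2H6O5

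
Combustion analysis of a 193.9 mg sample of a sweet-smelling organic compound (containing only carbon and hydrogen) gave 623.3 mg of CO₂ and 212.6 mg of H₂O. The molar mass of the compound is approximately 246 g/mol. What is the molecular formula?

mol C = 0.6233 g CO₂ ÷ 44.009 g/mol = 0.014163 mol
mol H = 2 × 0.2126 g H₂O ÷ 18.015 g/mol = 0.023603 mol
Divide by the smallest (0.014163 mol): C 1.000, H 1.666
Multiplying each by 3 gives whole numbers: C 3.00, H 5.00
Empirical formula: C3H5
Empirical-formula mass = 41.07 g/mol; 246 ÷ 41.07 ≈ 6, so the molecular formula is C18H30.

C18H30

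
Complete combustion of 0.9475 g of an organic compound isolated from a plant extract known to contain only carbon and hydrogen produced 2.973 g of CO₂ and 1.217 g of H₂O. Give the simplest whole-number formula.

CH2

mol C = 2.973 g CO₂ ÷ 44.009 g/mol = 0.067554 mol
mol H = 2 × 1.217 g H₂O ÷ 18.015 g/mol = 0.13511 mol
Divide by the smallest (0.067554 mol): C 1.000, H 2.000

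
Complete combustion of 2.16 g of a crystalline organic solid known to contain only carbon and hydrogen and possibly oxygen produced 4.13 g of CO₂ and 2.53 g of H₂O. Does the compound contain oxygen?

mol C = 4.13 g CO₂ ÷ 44.009 g/mol = 0.09384 mol
mol H = 2 × 2.53 g H₂O ÷ 18.015 g/mol = 0.2809 mol
C and H account for only 1.410 g of the 2.16 g sample; the remaining 0.7497 g must be oxygen.

yes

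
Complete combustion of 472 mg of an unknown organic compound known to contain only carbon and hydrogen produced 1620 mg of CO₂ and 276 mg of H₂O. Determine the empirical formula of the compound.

C6H5

mol C = 1.62 g CO₂ ÷ 44.009 g/mol = 0.03681 mol
mol H = 2 × 0.276 g H₂O ÷ 18.015 g/mol = 0.03064 mol
Divide by the smallest (0.03064 mol): C 1.201, H 1.000
Multiplying each by 5 gives whole numbers: C 6.01, H 5.00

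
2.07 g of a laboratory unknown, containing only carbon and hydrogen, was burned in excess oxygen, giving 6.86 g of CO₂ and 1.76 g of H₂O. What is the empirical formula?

C4H5

mol C = 6.86 g CO₂ ÷ 44.009 g/mol = 0.1559 mol
mol H = 2 × 1.76 g H₂O ÷ 18.015 g/mol = 0.1954 mol
Divide by the smallest (0.1559 mol): C 1.000, H 1.254
Multiplying each by 4 gives whole numbers: C 4.00, H 5.01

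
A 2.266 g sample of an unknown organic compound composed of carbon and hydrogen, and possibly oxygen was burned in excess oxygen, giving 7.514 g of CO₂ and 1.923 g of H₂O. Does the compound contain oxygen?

mol C = 7.514 g CO₂ ÷ 44.009 g/mol = 0.17074 mol
mol H = 2 × 1.923 g H₂O ÷ 18.015 g/mol = 0.21349 mol
C and H together account for 2.2659 g — essentially the entire 2.266 g sample — so the compound contains no oxygen.

no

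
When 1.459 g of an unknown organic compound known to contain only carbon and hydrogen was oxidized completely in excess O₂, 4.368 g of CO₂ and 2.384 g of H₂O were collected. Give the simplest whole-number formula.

mol C = 4.368 g CO₂ ÷ 44.009 g/mol = 0.099252 mol
mol H = 2 × 2.384 g H₂O ÷ 18.015 g/mol = 0.26467 mol
Divide by the smallest (0.099252 mol): C 1.000, H 2.667
Multiplying each by 3 gives whole numbers: C 3.00, H 8.00

C3H8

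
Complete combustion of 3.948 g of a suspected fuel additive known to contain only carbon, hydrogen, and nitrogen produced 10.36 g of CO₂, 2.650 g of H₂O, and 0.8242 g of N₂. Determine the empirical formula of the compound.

mol C = 10.36 g CO₂ ÷ 44.009 g/mol = 0.23541 mol
mol H = 2 × 2.650 g H₂O ÷ 18.015 g/mol = 0.29420 mol
mol N = 2 × 0.8242 g N₂ ÷ 28.014 g/mol = 0.058842 mol
Divide by the smallest (0.058842 mol): C 4.001, H 5.000, N 1.000

C4H5N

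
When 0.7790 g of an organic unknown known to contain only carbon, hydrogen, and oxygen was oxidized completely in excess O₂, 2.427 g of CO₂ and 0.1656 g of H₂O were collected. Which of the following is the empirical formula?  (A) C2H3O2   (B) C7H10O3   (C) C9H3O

mol C = 2.427 g CO₂ ÷ 44.009 g/mol = 0.055148 mol
mol H = 2 × 0.1656 g H₂O ÷ 18.015 g/mol = 0.018385 mol
mass O = 0.7790 − (0.66238 + 0.018532) = 0.098088 g → mol O = 0.098088 ÷ 15.999 = 0.0061309 mol
Divide by the smallest (0.0061309 mol): C 8.995, H 2.999, O 1.000

(C) C9H3O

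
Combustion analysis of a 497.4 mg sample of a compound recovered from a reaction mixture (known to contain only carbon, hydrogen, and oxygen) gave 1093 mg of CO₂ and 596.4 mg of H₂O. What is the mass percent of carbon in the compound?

mol C = 1.093 g CO₂ ÷ 44.009 g/mol = 0.024836 mol
mol H = 2 × 0.5964 g H₂O ÷ 18.015 g/mol = 0.066211 mol
mass O = 0.4974 − (0.29830 + 0.066741) = 0.13236 g → mol O = 0.13236 ÷ 15.999 = 0.0082727 mol
mass % C = 0.29830 g ÷ 0.4974 g × 100%

59.97%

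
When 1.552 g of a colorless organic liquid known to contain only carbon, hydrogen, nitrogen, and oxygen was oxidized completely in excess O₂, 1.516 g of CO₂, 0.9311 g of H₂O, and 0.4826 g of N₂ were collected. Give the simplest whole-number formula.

CH3NO

mol C = 1.516 g CO₂ ÷ 44.009 g/mol = 0.034447 mol
mol H = 2 × 0.9311 g H₂O ÷ 18.015 g/mol = 0.10337 mol
mol N = 2 × 0.4826 g N₂ ÷ 28.014 g/mol = 0.034454 mol
mass O = 1.552 − (0.41375 + 0.10420 + 0.48260) = 0.55145 g → mol O = 0.55145 ÷ 15.999 = 0.034468 mol
Divide by the smallest (0.034447 mol): C 1.000, H 3.001, N 1.000, O 1.001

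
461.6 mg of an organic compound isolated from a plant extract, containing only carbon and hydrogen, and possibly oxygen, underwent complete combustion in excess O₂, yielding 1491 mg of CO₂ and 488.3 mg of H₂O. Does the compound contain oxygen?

mol C = 1.491 g CO₂ ÷ 44.009 g/mol = 0.033879 mol
mol H = 2 × 0.4883 g H₂O ÷ 18.015 g/mol = 0.054210 mol
C and H together account for 0.46157 g — essentially the entire 0.4616 g sample — so the compound contains no oxygen.

no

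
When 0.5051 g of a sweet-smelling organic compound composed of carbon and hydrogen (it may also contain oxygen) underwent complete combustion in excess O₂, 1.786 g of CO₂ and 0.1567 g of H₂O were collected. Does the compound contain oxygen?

mol C = 1.786 g CO₂ ÷ 44.009 g/mol = 0.040583 mol
mol H = 2 × 0.1567 g H₂O ÷ 18.015 g/mol = 0.017397 mol
C and H together account for 0.50497 g — essentially the entire 0.5051 g sample — so the compound contains no oxygen.

no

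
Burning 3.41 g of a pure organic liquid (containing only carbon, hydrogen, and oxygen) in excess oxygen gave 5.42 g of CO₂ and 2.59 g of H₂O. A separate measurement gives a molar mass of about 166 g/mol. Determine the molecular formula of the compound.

C6H14O5

mol C = 5.42 g CO₂ ÷ 44.009 g/mol = 0.1232 mol
mol H = 2 × 2.59 g H₂O ÷ 18.015 g/mol = 0.2875 mol
mass O = 3.41 − (1.479 + 0.2898) = 1.641 g → mol O = 1.641 ÷ 15.999 = 0.1026 mol
Divide by the smallest (0.1026 mol): C 1.201, H 2.803, O 1.000
Multiplying each by 5 gives whole numbers: C 6.00, H 14.02, O 5.00
Empirical formula: C6H14O5
Empirical-formula mass = 166.17 g/mol; 166 ÷ 166.17 ≈ 1, so the molecular formula is C6H14O5.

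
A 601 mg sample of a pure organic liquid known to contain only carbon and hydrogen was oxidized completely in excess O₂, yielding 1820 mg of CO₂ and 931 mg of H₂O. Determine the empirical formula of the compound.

mol C = 1.82 g CO₂ ÷ 44.009 g/mol = 0.04136 mol
mol H = 2 × 0.931 g H₂O ÷ 18.015 g/mol = 0.1034 mol
Divide by the smallest (0.04136 mol): C 1.000, H 2.499
Multiplying each by 2 gives whole numbers: C 2.00, H 5.00

C2H5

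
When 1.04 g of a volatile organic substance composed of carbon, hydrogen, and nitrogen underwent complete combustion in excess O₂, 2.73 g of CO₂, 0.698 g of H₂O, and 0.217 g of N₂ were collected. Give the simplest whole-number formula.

mol C = 2.73 g CO₂ ÷ 44.009 g/mol = 0.06203 mol
mol H = 2 × 0.698 g H₂O ÷ 18.015 g/mol = 0.07749 mol
mol N = 2 × 0.217 g N₂ ÷ 28.014 g/mol = 0.01549 mol
Divide by the smallest (0.01549 mol): C 4.004, H 5.002, N 1.000

C4H5N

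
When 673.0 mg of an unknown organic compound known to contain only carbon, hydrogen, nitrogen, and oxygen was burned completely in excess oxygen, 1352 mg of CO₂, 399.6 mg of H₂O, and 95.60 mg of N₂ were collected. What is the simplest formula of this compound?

mol C = 1.352 g CO₂ ÷ 44.009 g/mol = 0.030721 mol
mol H = 2 × 0.3996 g H₂O ÷ 18.015 g/mol = 0.044363 mol
mol N = 2 × 0.09560 g N₂ ÷ 28.014 g/mol = 0.0068252 mol
mass O = 0.6730 − (0.36899 + 0.044718 + 0.095600) = 0.16369 g → mol O = 0.16369 ÷ 15.999 = 0.010231 mol
Divide by the smallest (0.0068252 mol): C 4.501, H 6.500, N 1.000, O 1.499
Multiplying each by 2 gives whole numbers: C 9.00, H 13.00, N 2.00, O 3.00

C9H13N2O3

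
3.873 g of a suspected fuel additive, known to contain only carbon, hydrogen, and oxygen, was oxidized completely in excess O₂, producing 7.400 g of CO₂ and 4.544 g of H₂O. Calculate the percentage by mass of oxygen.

34.72%

mol C = 7.400 g CO₂ ÷ 44.009 g/mol = 0.16815 mol
mol H = 2 × 4.544 g H₂O ÷ 18.015 g/mol = 0.50447 mol
mass O = 3.873 − (2.0196 + 0.50850) = 1.3449 g → mol O = 1.3449 ÷ 15.999 = 0.084060 mol
mass % O = 1.3449 g ÷ 3.873 g × 100%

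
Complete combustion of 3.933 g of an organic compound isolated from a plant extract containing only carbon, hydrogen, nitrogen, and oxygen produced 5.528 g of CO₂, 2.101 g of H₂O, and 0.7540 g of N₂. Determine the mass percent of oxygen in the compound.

36.49%

mol C = 5.528 g CO₂ ÷ 44.009 g/mol = 0.12561 mol
mol H = 2 × 2.101 g H₂O ÷ 18.015 g/mol = 0.23325 mol
mol N = 2 × 0.7540 g N₂ ÷ 28.014 g/mol = 0.053830 mol
mass O = 3.933 − (1.5087 + 0.23512 + 0.75400) = 1.4352 g → mol O = 1.4352 ÷ 15.999 = 0.089704 mol
mass % O = 1.4352 g ÷ 3.933 g × 100%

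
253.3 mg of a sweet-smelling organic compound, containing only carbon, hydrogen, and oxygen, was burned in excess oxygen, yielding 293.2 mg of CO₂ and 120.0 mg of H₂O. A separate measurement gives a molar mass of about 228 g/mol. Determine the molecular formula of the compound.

C6H12O9

mol C = 0.2932 g CO₂ ÷ 44.009 g/mol = 0.0066623 mol
mol H = 2 × 0.1200 g H₂O ÷ 18.015 g/mol = 0.013322 mol
mass O = 0.2533 − (0.080021 + 0.013429) = 0.15985 g → mol O = 0.15985 ÷ 15.999 = 0.0099913 mol
Divide by the smallest (0.0066623 mol): C 1.000, H 2.000, O 1.500
Multiplying each by 2 gives whole numbers: C 2.00, H 4.00, O 3.00
Empirical formula: C2H4O3
Empirical-formula mass = 76.05 g/mol; 228 ÷ 76.05 ≈ 3, so the molecular formula is C6H12O9.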